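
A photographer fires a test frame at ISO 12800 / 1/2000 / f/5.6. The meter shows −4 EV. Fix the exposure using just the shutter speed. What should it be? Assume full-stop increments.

Underexposed by 4 stops → need 4 stops brighter.
Shutter speed: 1/2000 → 1/1000 → 1/500 → 1/250 → 1/125.

1/125s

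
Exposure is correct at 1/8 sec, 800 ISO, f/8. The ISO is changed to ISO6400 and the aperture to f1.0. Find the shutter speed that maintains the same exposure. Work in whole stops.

1/4000s

ISO: 800 → 1600 → 3200 → 6400 — 3 stops raised (brighter).
Aperture: f/8 → f/5.6 → f/4 → f/2.8 → f/2 → f/1.4 → f/1.0 — 6 stops opened up (brighter).
Net change so far: 9 stops brighter. Offset with the shutter speed: 1/8 → 1/15 → 1/30 → 1/60 → 1/125 → 1/250 → 1/500 → 1/1000 → 1/2000 → 1/4000.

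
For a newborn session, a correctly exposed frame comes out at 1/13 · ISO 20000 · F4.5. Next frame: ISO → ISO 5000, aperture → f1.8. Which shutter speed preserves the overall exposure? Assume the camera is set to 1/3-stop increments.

1/20s

ISO: 20000 → 16000 → 12800 → 10000 → 8000 → 6400 → 5000 — 2 stops lower (darker).
Aperture: f/4.5 → f/4 → f/3.5 → f/3.2 → f/2.8 → f/2.5 → f/2.2 → f/2 → f/1.8 — 2 2/3 stops wider (brighter).
Net change so far: 2/3 stop brighter. Offset with the shutter speed: 1/13 → 1/15 → 1/20.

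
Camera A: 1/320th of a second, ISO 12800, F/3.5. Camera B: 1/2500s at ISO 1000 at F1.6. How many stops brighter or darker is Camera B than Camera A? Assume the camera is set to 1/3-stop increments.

Aperture: f/3.5 → f/3.2 → f/2.8 → f/2.5 → f/2.2 → f/2 → f/1.8 → f/1.6 — 2 1/3 stops wider (brighter).
Shutter speed: 1/320 → 1/400 → 1/500 → 1/640 → 1/800 → 1/1000 → 1/1250 → 1/1600 → 1/2000 → 1/2500 — 3 stops shorter (darker).
ISO: 12800 → 10000 → 8000 → 6400 → 5000 → 4000 → 3200 → 2500 → 2000 → 1600 → 1250 → 1000 — 3 2/3 stops dropped (darker).
Net: +2 1/3 −3 −3 2/3 = −4 1/3 stops.

4 1/3 stops darker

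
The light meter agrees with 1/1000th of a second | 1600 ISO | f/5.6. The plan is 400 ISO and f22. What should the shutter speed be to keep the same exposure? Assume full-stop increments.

1/15s

ISO: 1600 → 800 → 400 — 2 stops lower (darker).
Aperture: f/5.6 → f/8 → f/11 → f/16 → f/22 — 4 stops smaller aperture (darker).
Net change so far: 6 stops darker. Offset with the shutter speed: 1/1000 → 1/500 → 1/250 → 1/125 → 1/60 → 1/30 → 1/15.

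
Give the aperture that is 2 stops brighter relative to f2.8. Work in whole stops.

f/1.4

Aperture: f/2.8 → f/2 → f/1.4 — 2 stops opened up (brighter).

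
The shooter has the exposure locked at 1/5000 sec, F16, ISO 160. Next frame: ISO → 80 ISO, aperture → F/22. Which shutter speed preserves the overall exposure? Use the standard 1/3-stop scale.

1/1250s

ISO: 160 → 125 → 100 → 80 — 1 stop lower (darker).
Aperture: f/16 → f/18 → f/20 → f/22 — 1 stop smaller aperture (darker).
Net change so far: 2 stops darker. Offset with the shutter speed: 1/5000 → 1/4000 → 1/3200 → 1/2500 → 1/2000 → 1/1600 → 1/1250.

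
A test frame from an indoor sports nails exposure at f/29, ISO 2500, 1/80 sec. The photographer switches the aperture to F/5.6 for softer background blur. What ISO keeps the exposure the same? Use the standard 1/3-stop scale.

Aperture: f/29 → f/25 → f/22 → f/20 → f/18 → f/16 → f/14 → f/13 → f/11 → f/10 → f/9 → f/8 → f/7.1 → f/6.3 → f/5.6 — 4 2/3 stops wider (brighter).
Need 4 2/3 stops darker from the ISO: 2500 → 2000 → 1600 → 1250 → 1000 → 800 → 640 → 500 → 400 → 320 → 250 → 200 → 160 → 125 → 100.

ISO 100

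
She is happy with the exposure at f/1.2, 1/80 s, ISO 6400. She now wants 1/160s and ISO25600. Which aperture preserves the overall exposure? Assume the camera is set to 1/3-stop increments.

Shutter speed: 1/80 → 1/100 → 1/125 → 1/160 — 1 stop shorter (darker).
ISO: 6400 → 8000 → 10000 → 12800 → 16000 → 20000 → 25600 — 2 stops higher (brighter).
Net change so far: 1 stop brighter. Offset with the aperture: f/1.2 → f/1.4 → f/1.6 → f/1.8.

f/1.8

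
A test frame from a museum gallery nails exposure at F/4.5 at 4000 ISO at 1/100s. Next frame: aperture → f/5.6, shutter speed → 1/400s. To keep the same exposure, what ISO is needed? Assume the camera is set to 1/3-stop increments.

Aperture: f/4.5 → f/5 → f/5.6 — 2/3 stop stopped down (darker).
Shutter speed: 1/100 → 1/125 → 1/160 → 1/200 → 1/250 → 1/320 → 1/400 — 2 stops faster (darker).
Net change so far: 2 2/3 stops darker. Offset with the ISO: 4000 → 5000 → 6400 → 8000 → 10000 → 12800 → 16000 → 20000 → 25600.

ISO 25600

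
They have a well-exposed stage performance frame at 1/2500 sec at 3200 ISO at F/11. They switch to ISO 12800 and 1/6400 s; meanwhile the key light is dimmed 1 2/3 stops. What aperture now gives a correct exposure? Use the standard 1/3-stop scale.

Scene light: 1 2/3 stops darker.
ISO: 3200 → 4000 → 5000 → 6400 → 8000 → 10000 → 12800 — 2 stops raised (brighter).
Shutter speed: 1/2500 → 1/3200 → 1/4000 → 1/5000 → 1/6400 — 1 1/3 stops faster (darker).
Net so far: 1 stop darker. Aperture: f/11 → f/10 → f/9 → f/8.

f/8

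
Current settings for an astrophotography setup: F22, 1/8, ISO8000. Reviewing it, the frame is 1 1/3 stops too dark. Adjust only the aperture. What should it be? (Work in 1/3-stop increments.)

f/14

Underexposed by 1 1/3 stops → need 1 1/3 stops brighter.
Aperture: f/22 → f/20 → f/18 → f/16 → f/14.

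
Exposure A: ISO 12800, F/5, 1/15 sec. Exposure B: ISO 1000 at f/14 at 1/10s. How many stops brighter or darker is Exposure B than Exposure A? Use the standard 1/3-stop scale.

6 stops darker

Aperture: f/5 → f/5.6 → f/6.3 → f/7.1 → f/8 → f/9 → f/10 → f/11 → f/13 → f/14 — 3 stops stopped down (darker).
Shutter speed: 1/15 → 1/13 → 1/10 — 2/3 stop slower (brighter).
ISO: 12800 → 10000 → 8000 → 6400 → 5000 → 4000 → 3200 → 2500 → 2000 → 1600 → 1250 → 1000 — 3 2/3 stops dropped (darker).
Net: −3 +2/3 −3 2/3 = −6 stops.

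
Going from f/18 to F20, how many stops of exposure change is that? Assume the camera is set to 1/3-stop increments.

f/18 → f/20 — count the steps: 1 third-stops = 1/3 stop.

1/3 stop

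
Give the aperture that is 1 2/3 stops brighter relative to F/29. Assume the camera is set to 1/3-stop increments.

f/16

Aperture: f/29 → f/25 → f/22 → f/20 → f/18 → f/16 — 1 2/3 stops larger aperture (brighter).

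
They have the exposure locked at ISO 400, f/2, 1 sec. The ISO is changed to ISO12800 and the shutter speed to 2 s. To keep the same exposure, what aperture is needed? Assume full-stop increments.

f/16

ISO: 400 → 800 → 1600 → 3200 → 6400 → 12800 — 5 stops raised (brighter).
Shutter speed: 1 → 2 — 1 stop longer (brighter).
Net change so far: 6 stops brighter. Offset with the aperture: f/2 → f/2.8 → f/4 → f/5.6 → f/8 → f/11 → f/16.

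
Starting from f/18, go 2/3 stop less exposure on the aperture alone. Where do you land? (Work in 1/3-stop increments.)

f/22

Aperture: f/18 → f/20 → f/22 — 2/3 stop narrower (darker).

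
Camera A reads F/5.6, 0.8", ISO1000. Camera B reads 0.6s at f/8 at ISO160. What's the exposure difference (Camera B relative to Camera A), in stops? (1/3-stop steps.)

Aperture: f/5.6 → f/6.3 → f/7.1 → f/8 — 1 stop narrower (darker).
Shutter speed: 0.8 → 0.6 — 1/3 stop shorter (darker).
ISO: 1000 → 800 → 640 → 500 → 400 → 320 → 250 → 200 → 160 — 2 2/3 stops dropped (darker).
Net: −1 −1/3 −2 2/3 = −4 stops.

4 stops darker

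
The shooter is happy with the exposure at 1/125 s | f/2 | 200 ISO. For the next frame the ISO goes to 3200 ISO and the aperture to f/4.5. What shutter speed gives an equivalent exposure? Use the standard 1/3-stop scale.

1/400s

ISO: 200 → 250 → 320 → 400 → 500 → 640 → 800 → 1000 → 1250 → 1600 → 2000 → 2500 → 3200 — 4 stops raised (brighter).
Aperture: f/2 → f/2.2 → f/2.5 → f/2.8 → f/3.2 → f/3.5 → f/4 → f/4.5 — 2 1/3 stops narrower (darker).
Net change so far: 1 2/3 stops brighter. Offset with the shutter speed: 1/125 → 1/160 → 1/200 → 1/250 → 1/320 → 1/400.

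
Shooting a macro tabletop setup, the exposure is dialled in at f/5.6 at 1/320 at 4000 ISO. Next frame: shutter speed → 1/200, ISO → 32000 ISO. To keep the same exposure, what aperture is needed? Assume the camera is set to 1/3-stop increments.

Shutter speed: 1/320 → 1/250 → 1/200 — 2/3 stop longer (brighter).
ISO: 4000 → 5000 → 6400 → 8000 → 10000 → 12800 → 16000 → 20000 → 25600 → 32000 — 3 stops higher (brighter).
Net change so far: 3 2/3 stops brighter. Offset with the aperture: f/5.6 → f/6.3 → f/7.1 → f/8 → f/9 → f/10 → f/11 → f/13 → f/14 → f/16 → f/18 → f/20.

f/20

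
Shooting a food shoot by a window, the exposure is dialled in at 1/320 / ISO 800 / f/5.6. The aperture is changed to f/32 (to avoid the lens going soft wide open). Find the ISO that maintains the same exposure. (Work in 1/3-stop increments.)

ISO 25600

Aperture: f/5.6 → f/6.3 → f/7.1 → f/8 → f/9 → f/10 → f/11 → f/13 → f/14 → f/16 → f/18 → f/20 → f/22 → f/25 → f/29 → f/32 — 5 stops stopped down (darker).
Need 5 stops brighter from the ISO: 800 → 1000 → 1250 → 1600 → 2000 → 2500 → 3200 → 4000 → 5000 → 6400 → 8000 → 10000 → 12800 → 16000 → 20000 → 25600.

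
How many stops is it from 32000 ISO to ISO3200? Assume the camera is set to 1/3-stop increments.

3 1/3 stops

32000 → 25600 → 20000 → 16000 → 12800 → 10000 → 8000 → 6400 → 5000 → 4000 → 3200 — count the steps: 10 third-stops = 3 1/3 stops.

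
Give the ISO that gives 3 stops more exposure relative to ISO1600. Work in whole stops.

ISO 12800

ISO: 1600 → 3200 → 6400 → 12800 — 3 stops higher (brighter).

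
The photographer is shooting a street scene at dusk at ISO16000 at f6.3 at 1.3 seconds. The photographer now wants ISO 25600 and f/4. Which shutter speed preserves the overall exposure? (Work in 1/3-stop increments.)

0.3 s

ISO: 16000 → 20000 → 25600 — 2/3 stop higher (brighter).
Aperture: f/6.3 → f/5.6 → f/5 → f/4.5 → f/4 — 1 1/3 stops opened up (brighter).
Net change so far: 2 stops brighter. Offset with the shutter speed: 1.3 → 1 → 0.8 → 0.6 → 0.5 → 0.4 → 0.3.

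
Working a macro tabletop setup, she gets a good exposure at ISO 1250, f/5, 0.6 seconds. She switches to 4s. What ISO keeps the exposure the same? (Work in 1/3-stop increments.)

ISO 200

Shutter speed: 0.6 → 0.8 → 1 → 1.3 → 1.6 → 2 → 2.5 → 3.2 → 4 — 2 2/3 stops longer (brighter).
Need 2 2/3 stops darker from the ISO: 1250 → 1000 → 800 → 640 → 500 → 400 → 320 → 250 → 200.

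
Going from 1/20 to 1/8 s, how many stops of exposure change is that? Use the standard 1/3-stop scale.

1 1/3 stops

1/20 → 1/15 → 1/13 → 1/10 → 1/8 — count the steps: 4 third-stops = 1 1/3 stops.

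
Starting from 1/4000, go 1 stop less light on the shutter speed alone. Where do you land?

1/8000s

Shutter speed: 1/4000 → 1/8000 — 1 stop faster (darker).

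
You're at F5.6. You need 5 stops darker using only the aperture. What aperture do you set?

f/32

Aperture: f/5.6 → f/8 → f/11 → f/16 → f/22 → f/32 — 5 stops smaller aperture (darker).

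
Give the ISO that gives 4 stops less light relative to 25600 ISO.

ISO 1600

ISO: 25600 → 12800 → 6400 → 3200 → 1600 — 4 stops lower (darker).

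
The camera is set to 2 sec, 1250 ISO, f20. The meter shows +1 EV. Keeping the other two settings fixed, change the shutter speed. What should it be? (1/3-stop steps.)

1 s

Overexposed by 1 stop → need 1 stop darker.
Shutter speed: 2 → 1.6 → 1.3 → 1.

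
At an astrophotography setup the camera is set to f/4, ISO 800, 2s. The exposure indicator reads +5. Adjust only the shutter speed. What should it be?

1/15s

Overexposed by 5 stops → need 5 stops darker.
Shutter speed: 2 → 1 → 1/2 → 1/4 → 1/8 → 1/15.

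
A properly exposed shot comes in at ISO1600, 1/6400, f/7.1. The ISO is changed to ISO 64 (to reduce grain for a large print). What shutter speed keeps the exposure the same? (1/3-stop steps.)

ISO: 1600 → 1250 → 1000 → 800 → 640 → 500 → 400 → 320 → 250 → 200 → 160 → 125 → 100 → 80 → 64 — 4 2/3 stops lower (darker).
Need 4 2/3 stops brighter from the shutter speed: 1/6400 → 1/5000 → 1/4000 → 1/3200 → 1/2500 → 1/2000 → 1/1600 → 1/1250 → 1/1000 → 1/800 → 1/640 → 1/500 → 1/400 → 1/320 → 1/250.

1/250s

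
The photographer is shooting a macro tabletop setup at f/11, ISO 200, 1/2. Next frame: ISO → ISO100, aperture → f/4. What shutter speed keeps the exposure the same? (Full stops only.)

ISO: 200 → 100 — 1 stop dropped (darker).
Aperture: f/11 → f/8 → f/5.6 → f/4 — 3 stops wider (brighter).
Net change so far: 2 stops brighter. Offset with the shutter speed: 1/2 → 1/4 → 1/8.

1/8s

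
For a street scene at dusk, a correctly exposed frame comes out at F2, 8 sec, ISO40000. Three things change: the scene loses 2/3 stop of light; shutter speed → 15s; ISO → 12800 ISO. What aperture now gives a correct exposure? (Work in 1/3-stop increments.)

f/1.2

Scene light: 2/3 stop darker.
Shutter speed: 8 → 10 → 13 → 15 — 1 stop slower (brighter).
ISO: 40000 → 32000 → 25600 → 20000 → 16000 → 12800 — 1 2/3 stops dropped (darker).
Net so far: 1 1/3 stops darker. Aperture: f/2 → f/1.8 → f/1.6 → f/1.4 → f/1.2.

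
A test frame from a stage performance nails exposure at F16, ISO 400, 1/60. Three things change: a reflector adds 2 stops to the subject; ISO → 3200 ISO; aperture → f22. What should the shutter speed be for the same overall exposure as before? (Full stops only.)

Scene light: 2 stops brighter.
ISO: 400 → 800 → 1600 → 3200 — 3 stops higher (brighter).
Aperture: f/16 → f/22 — 1 stop smaller aperture (darker).
Net so far: 4 stops brighter. Shutter speed: 1/60 → 1/125 → 1/250 → 1/500 → 1/1000.

1/1000s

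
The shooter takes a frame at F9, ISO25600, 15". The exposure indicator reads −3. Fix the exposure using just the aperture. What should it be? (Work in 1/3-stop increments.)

f/3.2

Underexposed by 3 stops → need 3 stops brighter.
Aperture: f/9 → f/8 → f/7.1 → f/6.3 → f/5.6 → f/5 → f/4.5 → f/4 → f/3.5 → f/3.2.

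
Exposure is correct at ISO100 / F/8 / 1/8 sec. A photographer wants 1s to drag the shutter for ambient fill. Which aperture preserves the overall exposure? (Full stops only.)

Shutter speed: 1/8 → 1/4 → 1/2 → 1 — 3 stops longer (brighter).
Need 3 stops darker from the aperture: f/8 → f/11 → f/16 → f/22.

f/22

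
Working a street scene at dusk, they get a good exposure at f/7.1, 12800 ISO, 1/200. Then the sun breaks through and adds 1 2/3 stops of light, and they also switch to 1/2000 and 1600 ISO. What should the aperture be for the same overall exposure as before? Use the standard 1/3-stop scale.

Scene light: 1 2/3 stops brighter.
Shutter speed: 1/200 → 1/250 → 1/320 → 1/400 → 1/500 → 1/640 → 1/800 → 1/1000 → 1/1250 → 1/1600 → 1/2000 — 3 1/3 stops shorter (darker).
ISO: 12800 → 10000 → 8000 → 6400 → 5000 → 4000 → 3200 → 2500 → 2000 → 1600 — 3 stops lower (darker).
Net so far: 4 2/3 stops darker. Aperture: f/7.1 → f/6.3 → f/5.6 → f/5 → f/4.5 → f/4 → f/3.5 → f/3.2 → f/2.8 → f/2.5 → f/2.2 → f/2 → f/1.8 → f/1.6 → f/1.4.

f/1.4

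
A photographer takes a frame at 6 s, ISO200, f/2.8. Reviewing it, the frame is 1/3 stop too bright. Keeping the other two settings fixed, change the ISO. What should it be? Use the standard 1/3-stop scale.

Overexposed by 1/3 stop → need 1/3 stop darker.
ISO: 200 → 160.

ISO 160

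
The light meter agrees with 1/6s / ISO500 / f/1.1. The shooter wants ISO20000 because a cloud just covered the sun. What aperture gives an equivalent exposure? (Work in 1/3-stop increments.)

ISO: 500 → 640 → 800 → 1000 → 1250 → 1600 → 2000 → 2500 → 3200 → 4000 → 5000 → 6400 → 8000 → 10000 → 12800 → 16000 → 20000 — 5 1/3 stops raised (brighter).
Need 5 1/3 stops darker from the aperture: f/1.1 → f/1.2 → f/1.4 → f/1.6 → f/1.8 → f/2 → f/2.2 → f/2.5 → f/2.8 → f/3.2 → f/3.5 → f/4 → f/4.5 → f/5 → f/5.6 → f/6.3 → f/7.1.

f/7.1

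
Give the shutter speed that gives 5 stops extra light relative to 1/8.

4 s

Shutter speed: 1/8 → 1/4 → 1/2 → 1 → 2 → 4 — 5 stops slower (brighter).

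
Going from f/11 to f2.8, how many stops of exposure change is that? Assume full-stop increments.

4 stops

f/11 → f/8 → f/5.6 → f/4 → f/2.8 — count the steps: 4 stops.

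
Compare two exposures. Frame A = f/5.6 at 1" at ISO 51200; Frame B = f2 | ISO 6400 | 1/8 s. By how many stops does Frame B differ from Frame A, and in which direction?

Aperture: f/5.6 → f/4 → f/2.8 → f/2 — 3 stops opened up (brighter).
Shutter speed: 1 → 1/2 → 1/4 → 1/8 — 3 stops shorter (darker).
ISO: 51200 → 25600 → 12800 → 6400 — 3 stops lower (darker).
Net: +3 −3 −3 = −3 stops.

3 stops darker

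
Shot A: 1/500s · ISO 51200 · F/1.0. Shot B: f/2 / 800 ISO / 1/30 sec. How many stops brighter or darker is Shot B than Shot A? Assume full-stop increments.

Aperture: f/1.0 → f/1.4 → f/2 — 2 stops stopped down (darker).
Shutter speed: 1/500 → 1/250 → 1/125 → 1/60 → 1/30 — 4 stops slower (brighter).
ISO: 51200 → 25600 → 12800 → 6400 → 3200 → 1600 → 800 — 6 stops dropped (darker).
Net: −2 +4 −6 = −4 stops.

4 stops darker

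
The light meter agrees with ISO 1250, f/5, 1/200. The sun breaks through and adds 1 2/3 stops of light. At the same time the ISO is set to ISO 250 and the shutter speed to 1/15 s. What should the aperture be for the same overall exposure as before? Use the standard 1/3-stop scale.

f/14

Scene light: 1 2/3 stops brighter.
ISO: 1250 → 1000 → 800 → 640 → 500 → 400 → 320 → 250 — 2 1/3 stops dropped (darker).
Shutter speed: 1/200 → 1/160 → 1/125 → 1/100 → 1/80 → 1/60 → 1/50 → 1/40 → 1/30 → 1/25 → 1/20 → 1/15 — 3 2/3 stops slower (brighter).
Net so far: 3 stops brighter. Aperture: f/5 → f/5.6 → f/6.3 → f/7.1 → f/8 → f/9 → f/10 → f/11 → f/13 → f/14.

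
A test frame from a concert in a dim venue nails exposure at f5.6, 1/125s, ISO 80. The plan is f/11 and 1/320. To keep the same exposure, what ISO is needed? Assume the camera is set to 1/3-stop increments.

Aperture: f/5.6 → f/6.3 → f/7.1 → f/8 → f/9 → f/10 → f/11 — 2 stops narrower (darker).
Shutter speed: 1/125 → 1/160 → 1/200 → 1/250 → 1/320 — 1 1/3 stops faster (darker).
Net change so far: 3 1/3 stops darker. Offset with the ISO: 80 → 100 → 125 → 160 → 200 → 250 → 320 → 400 → 500 → 640 → 800.

ISO 800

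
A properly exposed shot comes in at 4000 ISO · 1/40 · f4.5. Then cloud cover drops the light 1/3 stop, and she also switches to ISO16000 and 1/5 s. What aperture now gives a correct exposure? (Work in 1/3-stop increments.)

Scene light: 1/3 stop darker.
ISO: 4000 → 5000 → 6400 → 8000 → 10000 → 12800 → 16000 — 2 stops higher (brighter).
Shutter speed: 1/40 → 1/30 → 1/25 → 1/20 → 1/15 → 1/13 → 1/10 → 1/8 → 1/6 → 1/5 — 3 stops longer (brighter).
Net so far: 4 2/3 stops brighter. Aperture: f/4.5 → f/5 → f/5.6 → f/6.3 → f/7.1 → f/8 → f/9 → f/10 → f/11 → f/13 → f/14 → f/16 → f/18 → f/20 → f/22.

f/22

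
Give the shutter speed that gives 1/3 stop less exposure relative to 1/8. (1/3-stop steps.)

Shutter speed: 1/8 → 1/10 — 1/3 stop faster (darker).

1/10s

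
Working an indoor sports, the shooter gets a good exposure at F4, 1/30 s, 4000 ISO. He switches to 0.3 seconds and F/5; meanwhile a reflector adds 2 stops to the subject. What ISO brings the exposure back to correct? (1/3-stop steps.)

Scene light: 2 stops brighter.
Shutter speed: 1/30 → 1/25 → 1/20 → 1/15 → 1/13 → 1/10 → 1/8 → 1/6 → 1/5 → 1/4 → 0.3 — 3 1/3 stops longer (brighter).
Aperture: f/4 → f/4.5 → f/5 — 2/3 stop smaller aperture (darker).
Net so far: 4 2/3 stops brighter. ISO: 4000 → 3200 → 2500 → 2000 → 1600 → 1250 → 1000 → 800 → 640 → 500 → 400 → 320 → 250 → 200 → 160.

ISO 160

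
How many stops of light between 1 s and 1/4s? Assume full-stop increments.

2 stops

1 → 1/2 → 1/4 — count the steps: 2 stops.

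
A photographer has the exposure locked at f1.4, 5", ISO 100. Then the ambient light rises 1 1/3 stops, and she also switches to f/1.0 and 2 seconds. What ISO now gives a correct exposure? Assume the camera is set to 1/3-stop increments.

Scene light: 1 1/3 stops brighter.
Aperture: f/1.4 → f/1.2 → f/1.1 → f/1.0 — 1 stop wider (brighter).
Shutter speed: 5 → 4 → 3.2 → 2.5 → 2 — 1 1/3 stops faster (darker).
Net so far: 1 stop brighter. ISO: 100 → 80 → 64 → 50.

ISO 50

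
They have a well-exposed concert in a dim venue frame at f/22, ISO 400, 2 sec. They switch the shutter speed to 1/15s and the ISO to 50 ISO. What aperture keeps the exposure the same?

Shutter speed: 2 → 1 → 1/2 → 1/4 → 1/8 → 1/15 — 5 stops faster (darker).
ISO: 400 → 200 → 100 → 50 — 3 stops lower (darker).
Net change so far: 8 stops darker. Offset with the aperture: f/22 → f/16 → f/11 → f/8 → f/5.6 → f/4 → f/2.8 → f/2 → f/1.4.

f/1.4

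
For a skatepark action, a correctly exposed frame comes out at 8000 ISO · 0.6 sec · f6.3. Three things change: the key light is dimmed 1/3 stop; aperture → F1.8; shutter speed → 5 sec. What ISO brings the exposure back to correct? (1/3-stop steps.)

Scene light: 1/3 stop darker.
Aperture: f/6.3 → f/5.6 → f/5 → f/4.5 → f/4 → f/3.5 → f/3.2 → f/2.8 → f/2.5 → f/2.2 → f/2 → f/1.8 — 3 2/3 stops wider (brighter).
Shutter speed: 0.6 → 0.8 → 1 → 1.3 → 1.6 → 2 → 2.5 → 3.2 → 4 → 5 — 3 stops longer (brighter).
Net so far: 6 1/3 stops brighter. ISO: 8000 → 6400 → 5000 → 4000 → 3200 → 2500 → 2000 → 1600 → 1250 → 1000 → 800 → 640 → 500 → 400 → 320 → 250 → 200 → 160 → 125 → 100.

ISO 100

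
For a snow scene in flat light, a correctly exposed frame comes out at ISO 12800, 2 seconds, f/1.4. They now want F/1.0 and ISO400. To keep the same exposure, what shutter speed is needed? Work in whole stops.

30 s

Aperture: f/1.4 → f/1.0 — 1 stop opened up (brighter).
ISO: 12800 → 6400 → 3200 → 1600 → 800 → 400 — 5 stops dropped (darker).
Net change so far: 4 stops darker. Offset with the shutter speed: 2 → 4 → 8 → 15 → 30.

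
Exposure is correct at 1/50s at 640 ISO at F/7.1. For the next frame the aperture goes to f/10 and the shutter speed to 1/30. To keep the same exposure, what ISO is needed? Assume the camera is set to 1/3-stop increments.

ISO 800

Aperture: f/7.1 → f/8 → f/9 → f/10 — 1 stop narrower (darker).
Shutter speed: 1/50 → 1/40 → 1/30 — 2/3 stop longer (brighter).
Net change so far: 1/3 stop darker. Offset with the ISO: 640 → 800.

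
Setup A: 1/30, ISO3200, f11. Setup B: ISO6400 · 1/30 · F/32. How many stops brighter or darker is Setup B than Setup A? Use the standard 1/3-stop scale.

2 stops darker

Aperture: f/11 → f/13 → f/14 → f/16 → f/18 → f/20 → f/22 → f/25 → f/29 → f/32 — 3 stops narrower (darker).
Shutter speed: unchanged.
ISO: 3200 → 4000 → 5000 → 6400 — 1 stop higher (brighter).
Net: −3 +1 = −2 stops.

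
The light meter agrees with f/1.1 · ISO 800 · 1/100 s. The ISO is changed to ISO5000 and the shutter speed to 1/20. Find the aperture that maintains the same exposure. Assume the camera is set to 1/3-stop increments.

f/6.3

ISO: 800 → 1000 → 1250 → 1600 → 2000 → 2500 → 3200 → 4000 → 5000 — 2 2/3 stops higher (brighter).
Shutter speed: 1/100 → 1/80 → 1/60 → 1/50 → 1/40 → 1/30 → 1/25 → 1/20 — 2 1/3 stops longer (brighter).
Net change so far: 5 stops brighter. Offset with the aperture: f/1.1 → f/1.2 → f/1.4 → f/1.6 → f/1.8 → f/2 → f/2.2 → f/2.5 → f/2.8 → f/3.2 → f/3.5 → f/4 → f/4.5 → f/5 → f/5.6 → f/6.3.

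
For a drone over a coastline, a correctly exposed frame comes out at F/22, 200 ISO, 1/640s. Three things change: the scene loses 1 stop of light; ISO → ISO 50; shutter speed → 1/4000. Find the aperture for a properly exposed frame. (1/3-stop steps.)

f/3.2

Scene light: 1 stop darker.
ISO: 200 → 160 → 125 → 100 → 80 → 64 → 50 — 2 stops lower (darker).
Shutter speed: 1/640 → 1/800 → 1/1000 → 1/1250 → 1/1600 → 1/2000 → 1/2500 → 1/3200 → 1/4000 — 2 2/3 stops faster (darker).
Net so far: 5 2/3 stops darker. Aperture: f/22 → f/20 → f/18 → f/16 → f/14 → f/13 → f/11 → f/10 → f/9 → f/8 → f/7.1 → f/6.3 → f/5.6 → f/5 → f/4.5 → f/4 → f/3.5 → f/3.2.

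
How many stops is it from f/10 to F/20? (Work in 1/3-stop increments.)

2 stops

f/10 → f/11 → f/13 → f/14 → f/16 → f/18 → f/20 — count the steps: 6 third-stops = 2 stops.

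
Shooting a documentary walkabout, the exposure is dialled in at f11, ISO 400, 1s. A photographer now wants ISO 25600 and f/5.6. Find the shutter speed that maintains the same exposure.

ISO: 400 → 800 → 1600 → 3200 → 6400 → 12800 → 25600 — 6 stops raised (brighter).
Aperture: f/11 → f/8 → f/5.6 — 2 stops opened up (brighter).
Net change so far: 8 stops brighter. Offset with the shutter speed: 1 → 1/2 → 1/4 → 1/8 → 1/15 → 1/30 → 1/60 → 1/125 → 1/250.

1/250s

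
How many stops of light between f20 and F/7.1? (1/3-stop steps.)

f/20 → f/18 → f/16 → f/14 → f/13 → f/11 → f/10 → f/9 → f/8 → f/7.1 — count the steps: 9 third-stops = 3 stops.

3 stops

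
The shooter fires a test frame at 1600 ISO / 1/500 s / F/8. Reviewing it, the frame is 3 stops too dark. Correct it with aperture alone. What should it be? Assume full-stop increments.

f/2.8

Underexposed by 3 stops → need 3 stops brighter.
Aperture: f/8 → f/5.6 → f/4 → f/2.8.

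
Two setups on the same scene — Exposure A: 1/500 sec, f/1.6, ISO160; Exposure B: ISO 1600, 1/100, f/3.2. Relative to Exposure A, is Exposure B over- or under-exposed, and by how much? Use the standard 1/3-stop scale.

3 2/3 stops brighter

Aperture: f/1.6 → f/1.8 → f/2 → f/2.2 → f/2.5 → f/2.8 → f/3.2 — 2 stops narrower (darker).
Shutter speed: 1/500 → 1/400 → 1/320 → 1/250 → 1/200 → 1/160 → 1/125 → 1/100 — 2 1/3 stops slower (brighter).
ISO: 160 → 200 → 250 → 320 → 400 → 500 → 640 → 800 → 1000 → 1250 → 1600 — 3 1/3 stops higher (brighter).
Net: −2 +2 1/3 +3 1/3 = +3 2/3 stops.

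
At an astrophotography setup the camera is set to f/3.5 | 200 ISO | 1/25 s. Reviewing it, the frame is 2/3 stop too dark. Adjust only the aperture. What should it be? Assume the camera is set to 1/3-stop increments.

Underexposed by 2/3 stop → need 2/3 stop brighter.
Aperture: f/3.5 → f/3.2 → f/2.8.

f/2.8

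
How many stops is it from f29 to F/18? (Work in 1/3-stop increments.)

1 1/3 stops

f/29 → f/25 → f/22 → f/20 → f/18 — count the steps: 4 third-stops = 1 1/3 stops.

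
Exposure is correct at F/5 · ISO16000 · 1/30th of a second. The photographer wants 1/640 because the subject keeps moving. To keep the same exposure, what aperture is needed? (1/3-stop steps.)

Shutter speed: 1/30 → 1/40 → 1/50 → 1/60 → 1/80 → 1/100 → 1/125 → 1/160 → 1/200 → 1/250 → 1/320 → 1/400 → 1/500 → 1/640 — 4 1/3 stops shorter (darker).
Need 4 1/3 stops brighter from the aperture: f/5 → f/4.5 → f/4 → f/3.5 → f/3.2 → f/2.8 → f/2.5 → f/2.2 → f/2 → f/1.8 → f/1.6 → f/1.4 → f/1.2 → f/1.1.

f/1.1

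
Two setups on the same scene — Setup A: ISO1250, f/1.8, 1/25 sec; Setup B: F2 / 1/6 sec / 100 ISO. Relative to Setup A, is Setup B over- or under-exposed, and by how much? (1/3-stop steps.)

2 stops darker

Aperture: f/1.8 → f/2 — 1/3 stop stopped down (darker).
Shutter speed: 1/25 → 1/20 → 1/15 → 1/13 → 1/10 → 1/8 → 1/6 — 2 stops slower (brighter).
ISO: 1250 → 1000 → 800 → 640 → 500 → 400 → 320 → 250 → 200 → 160 → 125 → 100 — 3 2/3 stops lower (darker).
Net: −1/3 +2 −3 2/3 = −2 stops.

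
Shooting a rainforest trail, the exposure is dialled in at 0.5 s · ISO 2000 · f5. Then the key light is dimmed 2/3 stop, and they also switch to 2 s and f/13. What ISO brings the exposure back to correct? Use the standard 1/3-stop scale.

ISO 5000

Scene light: 2/3 stop darker.
Shutter speed: 0.5 → 0.6 → 0.8 → 1 → 1.3 → 1.6 → 2 — 2 stops slower (brighter).
Aperture: f/5 → f/5.6 → f/6.3 → f/7.1 → f/8 → f/9 → f/10 → f/11 → f/13 — 2 2/3 stops stopped down (darker).
Net so far: 1 1/3 stops darker. ISO: 2000 → 2500 → 3200 → 4000 → 5000.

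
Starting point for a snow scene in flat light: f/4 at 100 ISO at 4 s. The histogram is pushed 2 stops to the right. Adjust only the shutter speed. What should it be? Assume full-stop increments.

1 s

Overexposed by 2 stops → need 2 stops darker.
Shutter speed: 4 → 2 → 1.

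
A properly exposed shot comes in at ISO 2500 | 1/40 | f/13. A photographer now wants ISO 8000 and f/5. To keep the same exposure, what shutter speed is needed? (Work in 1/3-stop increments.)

1/800s

ISO: 2500 → 3200 → 4000 → 5000 → 6400 → 8000 — 1 2/3 stops raised (brighter).
Aperture: f/13 → f/11 → f/10 → f/9 → f/8 → f/7.1 → f/6.3 → f/5.6 → f/5 — 2 2/3 stops opened up (brighter).
Net change so far: 4 1/3 stops brighter. Offset with the shutter speed: 1/40 → 1/50 → 1/60 → 1/80 → 1/100 → 1/125 → 1/160 → 1/200 → 1/250 → 1/320 → 1/400 → 1/500 → 1/640 → 1/800.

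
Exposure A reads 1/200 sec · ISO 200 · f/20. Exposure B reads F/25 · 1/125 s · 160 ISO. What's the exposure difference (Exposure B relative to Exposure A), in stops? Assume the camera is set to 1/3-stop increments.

Aperture: f/20 → f/22 → f/25 — 2/3 stop narrower (darker).
Shutter speed: 1/200 → 1/160 → 1/125 — 2/3 stop slower (brighter).
ISO: 200 → 160 — 1/3 stop lower (darker).
Net: −2/3 +2/3 −1/3 = −1/3 stops.

1/3 stop darker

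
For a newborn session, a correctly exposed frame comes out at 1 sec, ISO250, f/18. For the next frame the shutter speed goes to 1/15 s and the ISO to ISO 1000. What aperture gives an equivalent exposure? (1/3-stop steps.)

Shutter speed: 1 → 0.8 → 0.6 → 0.5 → 0.4 → 0.3 → 1/4 → 1/5 → 1/6 → 1/8 → 1/10 → 1/13 → 1/15 — 4 stops shorter (darker).
ISO: 250 → 320 → 400 → 500 → 640 → 800 → 1000 — 2 stops higher (brighter).
Net change so far: 2 stops darker. Offset with the aperture: f/18 → f/16 → f/14 → f/13 → f/11 → f/10 → f/9.

f/9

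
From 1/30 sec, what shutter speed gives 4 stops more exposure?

1/2s

Shutter speed: 1/30 → 1/15 → 1/8 → 1/4 → 1/2 — 4 stops longer (brighter).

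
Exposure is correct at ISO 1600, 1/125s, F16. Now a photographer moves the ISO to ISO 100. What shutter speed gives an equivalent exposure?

ISO: 1600 → 800 → 400 → 200 → 100 — 4 stops dropped (darker).
Need 4 stops brighter from the shutter speed: 1/125 → 1/60 → 1/30 → 1/15 → 1/8.

1/8s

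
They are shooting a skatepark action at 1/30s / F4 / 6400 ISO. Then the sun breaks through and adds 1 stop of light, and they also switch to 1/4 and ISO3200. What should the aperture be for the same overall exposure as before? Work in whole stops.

f/11

Scene light: 1 stop brighter.
Shutter speed: 1/30 → 1/15 → 1/8 → 1/4 — 3 stops longer (brighter).
ISO: 6400 → 3200 — 1 stop dropped (darker).
Net so far: 3 stops brighter. Aperture: f/4 → f/5.6 → f/8 → f/11.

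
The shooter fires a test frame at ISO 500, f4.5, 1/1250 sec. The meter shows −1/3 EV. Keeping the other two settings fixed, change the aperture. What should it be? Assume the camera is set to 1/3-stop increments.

Underexposed by 1/3 stop → need 1/3 stop brighter.
Aperture: f/4.5 → f/4.

f/4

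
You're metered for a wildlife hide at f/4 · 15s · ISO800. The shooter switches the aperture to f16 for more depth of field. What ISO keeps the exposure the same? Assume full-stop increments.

Aperture: f/4 → f/5.6 → f/8 → f/11 → f/16 — 4 stops smaller aperture (darker).
Need 4 stops brighter from the ISO: 800 → 1600 → 3200 → 6400 → 12800.

ISO 12800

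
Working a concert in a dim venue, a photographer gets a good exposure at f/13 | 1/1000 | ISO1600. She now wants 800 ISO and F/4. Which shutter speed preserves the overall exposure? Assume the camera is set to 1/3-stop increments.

1/5000s

ISO: 1600 → 1250 → 1000 → 800 — 1 stop lower (darker).
Aperture: f/13 → f/11 → f/10 → f/9 → f/8 → f/7.1 → f/6.3 → f/5.6 → f/5 → f/4.5 → f/4 — 3 1/3 stops opened up (brighter).
Net change so far: 2 1/3 stops brighter. Offset with the shutter speed: 1/1000 → 1/1250 → 1/1600 → 1/2000 → 1/2500 → 1/3200 → 1/4000 → 1/5000.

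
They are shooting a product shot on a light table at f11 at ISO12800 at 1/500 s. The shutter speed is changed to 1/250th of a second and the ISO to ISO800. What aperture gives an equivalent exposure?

Shutter speed: 1/500 → 1/250 — 1 stop longer (brighter).
ISO: 12800 → 6400 → 3200 → 1600 → 800 — 4 stops lower (darker).
Net change so far: 3 stops darker. Offset with the aperture: f/11 → f/8 → f/5.6 → f/4.

f/4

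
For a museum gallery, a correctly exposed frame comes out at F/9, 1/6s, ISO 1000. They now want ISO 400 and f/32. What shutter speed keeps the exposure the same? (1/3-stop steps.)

5 s

ISO: 1000 → 800 → 640 → 500 → 400 — 1 1/3 stops dropped (darker).
Aperture: f/9 → f/10 → f/11 → f/13 → f/14 → f/16 → f/18 → f/20 → f/22 → f/25 → f/29 → f/32 — 3 2/3 stops smaller aperture (darker).
Net change so far: 5 stops darker. Offset with the shutter speed: 1/6 → 1/5 → 1/4 → 0.3 → 0.4 → 0.5 → 0.6 → 0.8 → 1 → 1.3 → 1.6 → 2 → 2.5 → 3.2 → 4 → 5.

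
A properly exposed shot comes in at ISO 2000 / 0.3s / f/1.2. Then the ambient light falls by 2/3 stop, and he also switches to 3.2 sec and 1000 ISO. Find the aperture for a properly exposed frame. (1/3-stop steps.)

Scene light: 2/3 stop darker.
Shutter speed: 0.3 → 0.4 → 0.5 → 0.6 → 0.8 → 1 → 1.3 → 1.6 → 2 → 2.5 → 3.2 — 3 1/3 stops longer (brighter).
ISO: 2000 → 1600 → 1250 → 1000 — 1 stop dropped (darker).
Net so far: 1 2/3 stops brighter. Aperture: f/1.2 → f/1.4 → f/1.6 → f/1.8 → f/2 → f/2.2.

f/2.2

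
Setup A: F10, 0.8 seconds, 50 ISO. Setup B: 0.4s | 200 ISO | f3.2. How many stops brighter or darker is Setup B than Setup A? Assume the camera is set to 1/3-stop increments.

4 1/3 stops brighter

Aperture: f/10 → f/9 → f/8 → f/7.1 → f/6.3 → f/5.6 → f/5 → f/4.5 → f/4 → f/3.5 → f/3.2 — 3 1/3 stops larger aperture (brighter).
Shutter speed: 0.8 → 0.6 → 0.5 → 0.4 — 1 stop faster (darker).
ISO: 50 → 64 → 80 → 100 → 125 → 160 → 200 — 2 stops raised (brighter).
Net: +3 1/3 −1 +2 = +4 1/3 stops.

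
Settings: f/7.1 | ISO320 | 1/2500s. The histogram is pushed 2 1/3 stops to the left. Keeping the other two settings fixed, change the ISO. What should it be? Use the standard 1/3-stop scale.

Underexposed by 2 1/3 stops → need 2 1/3 stops brighter.
ISO: 320 → 400 → 500 → 640 → 800 → 1000 → 1250 → 1600.

ISO 1600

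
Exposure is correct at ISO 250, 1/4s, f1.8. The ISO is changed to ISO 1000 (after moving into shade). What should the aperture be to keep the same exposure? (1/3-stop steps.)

ISO: 250 → 320 → 400 → 500 → 640 → 800 → 1000 — 2 stops higher (brighter).
Need 2 stops darker from the aperture: f/1.8 → f/2 → f/2.2 → f/2.5 → f/2.8 → f/3.2 → f/3.5.

f/3.5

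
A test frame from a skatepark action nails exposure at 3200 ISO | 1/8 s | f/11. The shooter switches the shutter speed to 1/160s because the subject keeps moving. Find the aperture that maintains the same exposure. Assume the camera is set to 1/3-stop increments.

Shutter speed: 1/8 → 1/10 → 1/13 → 1/15 → 1/20 → 1/25 → 1/30 → 1/40 → 1/50 → 1/60 → 1/80 → 1/100 → 1/125 → 1/160 — 4 1/3 stops faster (darker).
Need 4 1/3 stops brighter from the aperture: f/11 → f/10 → f/9 → f/8 → f/7.1 → f/6.3 → f/5.6 → f/5 → f/4.5 → f/4 → f/3.5 → f/3.2 → f/2.8 → f/2.5.

f/2.5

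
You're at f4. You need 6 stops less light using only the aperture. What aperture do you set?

Aperture: f/4 → f/5.6 → f/8 → f/11 → f/16 → f/22 → f/32 — 6 stops stopped down (darker).

f/32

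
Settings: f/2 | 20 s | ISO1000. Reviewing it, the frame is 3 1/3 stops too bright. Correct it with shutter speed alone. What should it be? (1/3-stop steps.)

2 s

Overexposed by 3 1/3 stops → need 3 1/3 stops darker.
Shutter speed: 20 → 15 → 13 → 10 → 8 → 6 → 5 → 4 → 3.2 → 2.5 → 2.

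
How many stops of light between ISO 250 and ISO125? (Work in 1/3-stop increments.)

250 → 200 → 160 → 125 — count the steps: 3 third-stops = 1 stop.

1 stop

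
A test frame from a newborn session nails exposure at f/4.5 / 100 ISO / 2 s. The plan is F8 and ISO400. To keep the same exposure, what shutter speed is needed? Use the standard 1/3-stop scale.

1.6 s

Aperture: f/4.5 → f/5 → f/5.6 → f/6.3 → f/7.1 → f/8 — 1 2/3 stops smaller aperture (darker).
ISO: 100 → 125 → 160 → 200 → 250 → 320 → 400 — 2 stops higher (brighter).
Net change so far: 1/3 stop brighter. Offset with the shutter speed: 2 → 1.6.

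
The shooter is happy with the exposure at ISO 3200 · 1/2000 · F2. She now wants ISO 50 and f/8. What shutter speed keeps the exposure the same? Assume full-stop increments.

ISO: 3200 → 1600 → 800 → 400 → 200 → 100 → 50 — 6 stops lower (darker).
Aperture: f/2 → f/2.8 → f/4 → f/5.6 → f/8 — 4 stops smaller aperture (darker).
Net change so far: 10 stops darker. Offset with the shutter speed: 1/2000 → 1/1000 → 1/500 → 1/250 → 1/125 → 1/60 → 1/30 → 1/15 → 1/8 → 1/4 → 1/2.

1/2s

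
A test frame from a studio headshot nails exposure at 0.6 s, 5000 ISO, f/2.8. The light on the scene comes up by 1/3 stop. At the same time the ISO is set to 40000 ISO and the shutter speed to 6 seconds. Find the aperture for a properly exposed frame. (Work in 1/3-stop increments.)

f/29

Scene light: 1/3 stop brighter.
ISO: 5000 → 6400 → 8000 → 10000 → 12800 → 16000 → 20000 → 25600 → 32000 → 40000 — 3 stops raised (brighter).
Shutter speed: 0.6 → 0.8 → 1 → 1.3 → 1.6 → 2 → 2.5 → 3.2 → 4 → 5 → 6 — 3 1/3 stops longer (brighter).
Net so far: 6 2/3 stops brighter. Aperture: f/2.8 → f/3.2 → f/3.5 → f/4 → f/4.5 → f/5 → f/5.6 → f/6.3 → f/7.1 → f/8 → f/9 → f/10 → f/11 → f/13 → f/14 → f/16 → f/18 → f/20 → f/22 → f/25 → f/29.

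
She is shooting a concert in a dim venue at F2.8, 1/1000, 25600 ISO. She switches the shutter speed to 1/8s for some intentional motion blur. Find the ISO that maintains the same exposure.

ISO 200

Shutter speed: 1/1000 → 1/500 → 1/250 → 1/125 → 1/60 → 1/30 → 1/15 → 1/8 — 7 stops longer (brighter).
Need 7 stops darker from the ISO: 25600 → 12800 → 6400 → 3200 → 1600 → 800 → 400 → 200.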